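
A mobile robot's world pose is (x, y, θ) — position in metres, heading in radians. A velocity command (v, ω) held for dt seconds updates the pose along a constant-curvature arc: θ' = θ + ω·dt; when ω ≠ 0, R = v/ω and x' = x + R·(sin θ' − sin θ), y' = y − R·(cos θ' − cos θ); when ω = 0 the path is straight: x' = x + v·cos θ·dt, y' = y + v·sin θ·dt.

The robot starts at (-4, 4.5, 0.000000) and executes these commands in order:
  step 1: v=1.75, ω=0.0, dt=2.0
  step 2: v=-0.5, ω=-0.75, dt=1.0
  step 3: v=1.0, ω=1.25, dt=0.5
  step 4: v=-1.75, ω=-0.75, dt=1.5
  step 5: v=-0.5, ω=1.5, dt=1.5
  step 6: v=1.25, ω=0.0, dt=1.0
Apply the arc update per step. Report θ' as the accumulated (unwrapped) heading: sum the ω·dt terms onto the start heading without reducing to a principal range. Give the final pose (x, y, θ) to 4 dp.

(-2.3537, 7.1767, 1.0000)

step 1: θ'=0.0000 (straight) → pose (-0.5000, 4.5000, 0.0000)
step 2: θ'=-0.7500 (R=0.6667) → pose (-0.9544, 4.6789, -0.7500)
step 3: θ'=-0.1250 (R=0.8000) → pose (-0.5089, 4.4705, -0.1250)
step 4: θ'=-1.2500 (R=2.3333) → pose (-2.4322, 6.0498, -1.2500)
step 5: θ'=1.0000 (R=-0.3333) → pose (-3.0291, 6.1248, 1.0000)
step 6: θ'=1.0000 (straight) → pose (-2.3537, 7.1767, 1.0000)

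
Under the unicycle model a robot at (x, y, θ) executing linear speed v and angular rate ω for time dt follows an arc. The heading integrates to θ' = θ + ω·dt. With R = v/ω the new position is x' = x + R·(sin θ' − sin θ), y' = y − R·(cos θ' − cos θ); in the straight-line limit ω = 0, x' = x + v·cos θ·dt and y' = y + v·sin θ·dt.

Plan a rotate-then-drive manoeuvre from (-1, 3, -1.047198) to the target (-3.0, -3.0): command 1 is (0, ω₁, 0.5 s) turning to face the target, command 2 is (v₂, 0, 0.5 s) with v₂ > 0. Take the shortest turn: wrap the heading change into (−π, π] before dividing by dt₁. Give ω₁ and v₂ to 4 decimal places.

ω₁ = -1.6907, v₂ = 12.6491

heading to target = atan2(-3−3, -3−-1) = -1.8925
Δθ = wrap(-1.8925 − -1.0472) = -0.8453; ω₁ = Δθ/dt₁ = -1.6907
distance = √((-3−-1)² + (-3−3)²) = 6.3246; v₂ = distance/dt₂ = 12.6491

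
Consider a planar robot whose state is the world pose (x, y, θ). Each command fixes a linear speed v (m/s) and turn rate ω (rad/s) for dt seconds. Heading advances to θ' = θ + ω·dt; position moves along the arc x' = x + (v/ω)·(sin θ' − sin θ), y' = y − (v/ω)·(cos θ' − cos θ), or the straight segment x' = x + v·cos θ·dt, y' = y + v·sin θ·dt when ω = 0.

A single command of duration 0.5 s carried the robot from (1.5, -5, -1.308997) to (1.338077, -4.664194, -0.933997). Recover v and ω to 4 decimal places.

v = -0.7500, ω = 0.7500

Δθ = -0.933997 − -1.308997 = 0.375000
ω = Δθ/dt = 0.375000/0.5 = 0.7500
R = −Δy/(cos θ' − cos θ) = -1.0000
v = R·ω = -1.0000·0.7500 = -0.7500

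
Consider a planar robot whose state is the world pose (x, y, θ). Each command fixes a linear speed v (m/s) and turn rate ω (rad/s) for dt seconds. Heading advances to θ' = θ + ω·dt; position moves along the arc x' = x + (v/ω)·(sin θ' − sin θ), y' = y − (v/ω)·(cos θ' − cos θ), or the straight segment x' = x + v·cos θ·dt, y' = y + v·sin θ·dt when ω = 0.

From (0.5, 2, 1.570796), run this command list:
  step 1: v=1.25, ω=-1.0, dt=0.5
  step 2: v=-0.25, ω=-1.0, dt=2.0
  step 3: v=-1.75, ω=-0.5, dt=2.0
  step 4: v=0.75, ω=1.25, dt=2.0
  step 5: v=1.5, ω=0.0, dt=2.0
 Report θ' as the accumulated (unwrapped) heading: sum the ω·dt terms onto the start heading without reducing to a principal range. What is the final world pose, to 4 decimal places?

step 1: θ'=1.0708 (R=-1.2500) → pose (0.6530, 2.5993, 1.0708)
step 2: θ'=-0.9292 (R=0.2500) → pose (0.2333, 2.5695, -0.9292)
step 3: θ'=-1.9292 (R=3.5000) → pose (-0.2403, 5.8919, -1.9292)
step 4: θ'=0.5708 (R=0.6000) → pose (0.6458, 5.1766, 0.5708)
step 5: θ'=0.5708 (straight) → pose (3.1702, 6.7975, 0.5708)

(3.1702, 6.7975, 0.5708)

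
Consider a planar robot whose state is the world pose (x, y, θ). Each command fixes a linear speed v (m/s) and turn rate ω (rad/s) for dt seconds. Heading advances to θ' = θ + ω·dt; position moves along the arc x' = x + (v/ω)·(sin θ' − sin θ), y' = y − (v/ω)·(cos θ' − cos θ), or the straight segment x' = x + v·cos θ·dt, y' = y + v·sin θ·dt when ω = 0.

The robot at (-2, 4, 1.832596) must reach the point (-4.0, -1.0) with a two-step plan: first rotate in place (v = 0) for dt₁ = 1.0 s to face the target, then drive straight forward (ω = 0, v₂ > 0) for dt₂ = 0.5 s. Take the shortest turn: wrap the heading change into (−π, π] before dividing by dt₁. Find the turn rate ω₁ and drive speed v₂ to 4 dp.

heading to target = atan2(-1−4, -4−-2) = -1.9513
Δθ = wrap(-1.9513 − 1.8326) = 2.4993; ω₁ = Δθ/dt₁ = 2.4993
distance = √((-4−-2)² + (-1−4)²) = 5.3852; v₂ = distance/dt₂ = 10.7703

ω₁ = 2.4993, v₂ = 10.7703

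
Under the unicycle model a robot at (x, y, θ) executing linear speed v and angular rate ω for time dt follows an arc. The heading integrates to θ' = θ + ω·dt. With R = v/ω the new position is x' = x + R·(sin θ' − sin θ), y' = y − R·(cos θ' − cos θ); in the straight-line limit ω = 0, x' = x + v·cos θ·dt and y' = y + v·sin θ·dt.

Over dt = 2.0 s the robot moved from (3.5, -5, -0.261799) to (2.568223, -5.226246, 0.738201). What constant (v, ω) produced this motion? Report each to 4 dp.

v = -0.5000, ω = 0.5000

Δθ = 0.738201 − -0.261799 = 1.000000
ω = Δθ/dt = 1.000000/2.0 = 0.5000
R = Δx/(sin θ' − sin θ) = -1.0000
v = R·ω = -1.0000·0.5000 = -0.5000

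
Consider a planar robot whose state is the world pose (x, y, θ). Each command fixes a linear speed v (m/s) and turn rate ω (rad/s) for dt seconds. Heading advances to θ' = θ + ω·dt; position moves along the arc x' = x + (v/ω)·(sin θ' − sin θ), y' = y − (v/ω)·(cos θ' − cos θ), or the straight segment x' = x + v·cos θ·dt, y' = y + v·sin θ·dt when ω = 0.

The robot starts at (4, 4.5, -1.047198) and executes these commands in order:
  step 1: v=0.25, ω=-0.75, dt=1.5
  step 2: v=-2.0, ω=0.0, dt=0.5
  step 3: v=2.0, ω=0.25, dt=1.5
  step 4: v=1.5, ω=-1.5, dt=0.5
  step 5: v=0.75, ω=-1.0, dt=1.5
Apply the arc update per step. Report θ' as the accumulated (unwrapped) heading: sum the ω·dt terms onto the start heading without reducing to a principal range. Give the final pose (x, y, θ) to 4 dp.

step 1: θ'=-2.1722 (R=-0.3333) → pose (3.9862, 4.1447, -2.1722)
step 2: θ'=-2.1722 (straight) → pose (4.5520, 4.9693, -2.1722)
step 3: θ'=-1.7972 (R=8.0000) → pose (3.3525, 2.2387, -1.7972)
step 4: θ'=-2.5472 (R=-1.0000) → pose (2.9380, 1.6347, -2.5472)
step 5: θ'=-4.0472 (R=-0.7500) → pose (1.9279, 1.7931, -4.0472)

(1.9279, 1.7931, -4.0472)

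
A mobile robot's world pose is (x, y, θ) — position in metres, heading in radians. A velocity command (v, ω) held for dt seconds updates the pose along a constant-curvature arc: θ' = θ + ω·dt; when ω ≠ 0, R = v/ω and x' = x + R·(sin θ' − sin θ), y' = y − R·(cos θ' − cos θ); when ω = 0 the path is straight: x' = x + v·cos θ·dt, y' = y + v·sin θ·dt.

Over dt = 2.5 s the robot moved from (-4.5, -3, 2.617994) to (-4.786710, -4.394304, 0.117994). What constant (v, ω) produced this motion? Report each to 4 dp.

Δθ = 0.117994 − 2.617994 = -2.500000
ω = Δθ/dt = -2.500000/2.5 = -1.0000
R = −Δy/(cos θ' − cos θ) = 0.7500
v = R·ω = 0.7500·-1.0000 = -0.7500

v = -0.7500, ω = -1.0000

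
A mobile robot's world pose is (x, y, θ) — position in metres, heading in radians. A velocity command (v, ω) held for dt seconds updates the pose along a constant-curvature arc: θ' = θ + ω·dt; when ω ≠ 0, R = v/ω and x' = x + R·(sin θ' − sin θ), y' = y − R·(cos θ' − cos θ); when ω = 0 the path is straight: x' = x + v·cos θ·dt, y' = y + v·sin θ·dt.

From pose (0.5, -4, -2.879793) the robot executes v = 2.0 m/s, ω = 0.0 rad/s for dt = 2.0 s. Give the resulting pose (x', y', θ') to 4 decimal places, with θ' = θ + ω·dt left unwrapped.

θ' = -2.8798 + 0.0·2.0 = -2.8798
ω = 0 → straight: x' = 0.5 + 2.0·cos(-2.8798)·2.0 = -3.3637
y' = -4 + 2.0·sin(-2.8798)·2.0 = -5.0353

(-3.3637, -5.0353, -2.8798)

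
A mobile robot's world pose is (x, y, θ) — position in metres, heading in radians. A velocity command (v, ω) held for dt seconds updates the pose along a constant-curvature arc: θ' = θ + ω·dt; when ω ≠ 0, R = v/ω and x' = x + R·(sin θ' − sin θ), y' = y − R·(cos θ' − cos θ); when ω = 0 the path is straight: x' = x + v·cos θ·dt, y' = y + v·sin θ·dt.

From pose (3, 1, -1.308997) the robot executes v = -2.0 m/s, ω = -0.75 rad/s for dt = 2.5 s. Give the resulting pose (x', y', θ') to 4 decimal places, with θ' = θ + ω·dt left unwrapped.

θ' = -1.3090 + -0.75·2.5 = -3.1840
R = v/ω = -2.0/-0.75 = 2.6667
x' = 3 + 2.6667·(sin -3.1840 − sin -1.3090) = 5.6888
y' = 1 − 2.6667·(cos -3.1840 − cos -1.3090) = 4.3545

(5.6888, 4.3545, -3.1840)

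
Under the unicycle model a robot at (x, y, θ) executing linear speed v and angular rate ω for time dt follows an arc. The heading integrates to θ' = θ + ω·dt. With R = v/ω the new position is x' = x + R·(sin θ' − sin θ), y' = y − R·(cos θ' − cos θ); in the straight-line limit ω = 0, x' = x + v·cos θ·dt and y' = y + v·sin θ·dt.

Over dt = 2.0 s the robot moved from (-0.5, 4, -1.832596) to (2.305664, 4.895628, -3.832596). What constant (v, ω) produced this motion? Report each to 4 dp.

Δθ = -3.832596 − -1.832596 = -2.000000
ω = Δθ/dt = -2.000000/2.0 = -1.0000
R = Δx/(sin θ' − sin θ) = 1.7500
v = R·ω = 1.7500·-1.0000 = -1.7500

v = -1.7500, ω = -1.0000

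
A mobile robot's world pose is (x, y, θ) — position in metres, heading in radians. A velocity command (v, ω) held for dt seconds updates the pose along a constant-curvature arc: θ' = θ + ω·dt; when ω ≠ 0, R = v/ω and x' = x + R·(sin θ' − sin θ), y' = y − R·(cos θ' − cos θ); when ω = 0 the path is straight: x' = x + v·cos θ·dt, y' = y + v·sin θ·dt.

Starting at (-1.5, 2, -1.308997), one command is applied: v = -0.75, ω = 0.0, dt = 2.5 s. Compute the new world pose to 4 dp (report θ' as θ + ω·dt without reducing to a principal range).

(-1.9853, 3.8111, -1.3090)

θ' = -1.3090 + 0.0·2.5 = -1.3090
ω = 0 → straight: x' = -1.5 + -0.75·cos(-1.3090)·2.5 = -1.9853
y' = 2 + -0.75·sin(-1.3090)·2.5 = 3.8111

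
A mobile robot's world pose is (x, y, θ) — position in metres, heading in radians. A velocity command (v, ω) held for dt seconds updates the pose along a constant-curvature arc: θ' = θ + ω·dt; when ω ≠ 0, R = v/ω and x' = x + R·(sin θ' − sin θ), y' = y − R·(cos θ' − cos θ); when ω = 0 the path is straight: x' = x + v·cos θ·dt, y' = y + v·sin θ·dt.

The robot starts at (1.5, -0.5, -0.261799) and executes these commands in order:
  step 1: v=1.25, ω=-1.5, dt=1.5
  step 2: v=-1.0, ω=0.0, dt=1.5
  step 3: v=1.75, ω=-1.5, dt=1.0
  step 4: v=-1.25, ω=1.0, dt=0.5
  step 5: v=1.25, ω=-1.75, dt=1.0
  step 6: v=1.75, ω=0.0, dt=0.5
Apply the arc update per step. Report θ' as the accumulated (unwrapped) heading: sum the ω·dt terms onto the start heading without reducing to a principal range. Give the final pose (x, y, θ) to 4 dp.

step 1: θ'=-2.5118 (R=-0.8333) → pose (1.7751, -1.9784, -2.5118)
step 2: θ'=-2.5118 (straight) → pose (2.9874, -1.0949, -2.5118)
step 3: θ'=-4.0118 (R=-1.1667) → pose (1.4083, -0.9042, -4.0118)
step 4: θ'=-3.5118 (R=-1.2500) → pose (1.9117, -1.2637, -3.5118)
step 5: θ'=-5.2618 (R=-0.7143) → pose (1.5609, -0.2248, -5.2618)
step 6: θ'=-5.2618 (straight) → pose (2.0178, 0.5214, -5.2618)

(2.0178, 0.5214, -5.2618)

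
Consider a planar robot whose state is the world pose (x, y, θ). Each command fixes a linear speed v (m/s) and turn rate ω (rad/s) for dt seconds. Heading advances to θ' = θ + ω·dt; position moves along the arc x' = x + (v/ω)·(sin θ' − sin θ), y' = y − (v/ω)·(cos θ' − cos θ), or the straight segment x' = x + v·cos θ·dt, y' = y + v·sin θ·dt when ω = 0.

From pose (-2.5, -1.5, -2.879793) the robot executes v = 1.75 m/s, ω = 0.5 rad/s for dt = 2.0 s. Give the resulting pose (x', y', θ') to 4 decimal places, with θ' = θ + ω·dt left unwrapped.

θ' = -2.8798 + 0.5·2.0 = -1.8798
R = v/ω = 1.75/0.5 = 3.5000
x' = -2.5 + 3.5000·(sin -1.8798 − sin -2.8798) = -4.9284
y' = -1.5 − 3.5000·(cos -1.8798 − cos -2.8798) = -3.8164

(-4.9284, -3.8164, -1.8798)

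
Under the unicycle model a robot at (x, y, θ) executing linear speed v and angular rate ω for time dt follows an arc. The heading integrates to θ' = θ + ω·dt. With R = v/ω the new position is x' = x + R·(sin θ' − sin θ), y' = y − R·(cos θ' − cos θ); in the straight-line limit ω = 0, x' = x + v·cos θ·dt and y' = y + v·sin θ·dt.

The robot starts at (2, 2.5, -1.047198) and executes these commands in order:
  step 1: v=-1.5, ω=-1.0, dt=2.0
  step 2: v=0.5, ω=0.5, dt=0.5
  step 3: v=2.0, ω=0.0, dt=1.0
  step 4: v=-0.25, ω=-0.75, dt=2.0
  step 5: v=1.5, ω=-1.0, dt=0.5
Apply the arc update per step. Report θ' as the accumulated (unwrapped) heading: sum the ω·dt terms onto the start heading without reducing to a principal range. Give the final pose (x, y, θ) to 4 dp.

(1.3272, 4.5666, -4.7972)

step 1: θ'=-3.0472 (R=1.5000) → pose (3.1577, 4.7433, -3.0472)
step 2: θ'=-2.7972 (R=1.0000) → pose (2.9143, 4.6891, -2.7972)
step 3: θ'=-2.7972 (straight) → pose (1.0317, 4.0138, -2.7972)
step 4: θ'=-4.2972 (R=0.3333) → pose (1.4493, 3.8345, -4.2972)
step 5: θ'=-4.7972 (R=-1.5000) → pose (1.3272, 4.5666, -4.7972)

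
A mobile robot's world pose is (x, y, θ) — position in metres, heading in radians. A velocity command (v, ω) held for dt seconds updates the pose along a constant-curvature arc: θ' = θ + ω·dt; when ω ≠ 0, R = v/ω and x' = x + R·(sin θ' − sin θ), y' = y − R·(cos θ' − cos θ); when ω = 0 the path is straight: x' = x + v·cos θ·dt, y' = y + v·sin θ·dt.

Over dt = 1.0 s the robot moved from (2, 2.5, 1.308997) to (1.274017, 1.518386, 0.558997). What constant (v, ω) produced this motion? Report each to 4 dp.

v = -1.2500, ω = -0.7500

Δθ = 0.558997 − 1.308997 = -0.750000
ω = Δθ/dt = -0.750000/1.0 = -0.7500
R = −Δy/(cos θ' − cos θ) = 1.6667
v = R·ω = 1.6667·-0.7500 = -1.2500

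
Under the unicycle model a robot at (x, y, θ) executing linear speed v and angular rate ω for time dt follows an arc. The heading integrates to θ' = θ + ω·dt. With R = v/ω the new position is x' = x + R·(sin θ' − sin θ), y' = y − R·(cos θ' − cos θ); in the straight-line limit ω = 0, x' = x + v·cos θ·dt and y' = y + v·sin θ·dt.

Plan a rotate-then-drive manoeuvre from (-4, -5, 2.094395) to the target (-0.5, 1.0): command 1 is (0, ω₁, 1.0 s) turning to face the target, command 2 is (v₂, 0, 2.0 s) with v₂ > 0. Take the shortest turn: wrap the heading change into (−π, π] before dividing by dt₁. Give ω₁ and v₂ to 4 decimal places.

ω₁ = -1.0517, v₂ = 3.4731

heading to target = atan2(1−-5, -0.5−-4) = 1.0427
Δθ = wrap(1.0427 − 2.0944) = -1.0517; ω₁ = Δθ/dt₁ = -1.0517
distance = √((-0.5−-4)² + (1−-5)²) = 6.9462; v₂ = distance/dt₂ = 3.4731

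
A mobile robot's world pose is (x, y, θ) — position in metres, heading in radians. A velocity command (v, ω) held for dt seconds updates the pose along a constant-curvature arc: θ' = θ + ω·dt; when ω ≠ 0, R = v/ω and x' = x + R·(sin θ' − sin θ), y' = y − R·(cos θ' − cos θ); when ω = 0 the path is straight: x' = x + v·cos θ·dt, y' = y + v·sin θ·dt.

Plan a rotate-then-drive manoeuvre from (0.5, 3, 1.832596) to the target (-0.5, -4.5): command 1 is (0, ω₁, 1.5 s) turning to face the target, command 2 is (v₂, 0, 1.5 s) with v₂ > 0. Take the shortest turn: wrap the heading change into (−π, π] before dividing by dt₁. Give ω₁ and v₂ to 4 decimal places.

heading to target = atan2(-4.5−3, -0.5−0.5) = -1.7033
Δθ = wrap(-1.7033 − 1.8326) = 2.7472; ω₁ = Δθ/dt₁ = 1.8315
distance = √((-0.5−0.5)² + (-4.5−3)²) = 7.5664; v₂ = distance/dt₂ = 5.0442

ω₁ = 1.8315, v₂ = 5.0442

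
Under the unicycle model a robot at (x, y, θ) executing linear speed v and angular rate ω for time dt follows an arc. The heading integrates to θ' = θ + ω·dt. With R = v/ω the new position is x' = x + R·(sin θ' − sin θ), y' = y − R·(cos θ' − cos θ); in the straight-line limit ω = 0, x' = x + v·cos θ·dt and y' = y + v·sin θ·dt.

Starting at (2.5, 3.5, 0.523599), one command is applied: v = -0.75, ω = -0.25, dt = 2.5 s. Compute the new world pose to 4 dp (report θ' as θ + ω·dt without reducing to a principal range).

θ' = 0.5236 + -0.25·2.5 = -0.1014
R = v/ω = -0.75/-0.25 = 3.0000
x' = 2.5 + 3.0000·(sin -0.1014 − sin 0.5236) = 0.6963
y' = 3.5 − 3.0000·(cos -0.1014 − cos 0.5236) = 3.1135

(0.6963, 3.1135, -0.1014)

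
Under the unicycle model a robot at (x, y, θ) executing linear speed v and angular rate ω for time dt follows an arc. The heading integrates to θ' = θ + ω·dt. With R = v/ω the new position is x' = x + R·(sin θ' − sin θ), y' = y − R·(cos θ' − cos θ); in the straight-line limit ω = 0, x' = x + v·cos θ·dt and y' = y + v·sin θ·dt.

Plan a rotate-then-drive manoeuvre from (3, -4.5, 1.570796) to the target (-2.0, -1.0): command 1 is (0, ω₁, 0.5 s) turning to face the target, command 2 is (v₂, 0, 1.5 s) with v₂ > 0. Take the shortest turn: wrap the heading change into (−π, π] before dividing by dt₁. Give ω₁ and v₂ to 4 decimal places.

ω₁ = 1.9201, v₂ = 4.0689

heading to target = atan2(-1−-4.5, -2−3) = 2.5309
Δθ = wrap(2.5309 − 1.5708) = 0.9601; ω₁ = Δθ/dt₁ = 1.9201
distance = √((-2−3)² + (-1−-4.5)²) = 6.1033; v₂ = distance/dt₂ = 4.0689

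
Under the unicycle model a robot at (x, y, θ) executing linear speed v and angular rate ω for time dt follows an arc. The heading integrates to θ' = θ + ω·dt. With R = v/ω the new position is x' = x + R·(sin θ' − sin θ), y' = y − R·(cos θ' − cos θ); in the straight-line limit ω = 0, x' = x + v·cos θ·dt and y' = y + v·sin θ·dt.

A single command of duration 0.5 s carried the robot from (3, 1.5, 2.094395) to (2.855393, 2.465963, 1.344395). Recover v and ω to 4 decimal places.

Δθ = 1.344395 − 2.094395 = -0.750000
ω = Δθ/dt = -0.750000/0.5 = -1.5000
R = −Δy/(cos θ' − cos θ) = -1.3333
v = R·ω = -1.3333·-1.5000 = 2.0000

v = 2.0000, ω = -1.5000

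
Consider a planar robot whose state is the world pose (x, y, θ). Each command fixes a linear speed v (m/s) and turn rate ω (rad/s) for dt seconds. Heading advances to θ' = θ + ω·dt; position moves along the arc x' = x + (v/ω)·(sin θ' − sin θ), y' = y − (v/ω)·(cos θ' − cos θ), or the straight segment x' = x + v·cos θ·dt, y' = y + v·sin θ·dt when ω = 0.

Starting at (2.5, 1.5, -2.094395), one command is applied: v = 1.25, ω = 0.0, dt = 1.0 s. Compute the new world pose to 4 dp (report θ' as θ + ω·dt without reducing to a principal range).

(1.8750, 0.4175, -2.0944)

θ' = -2.0944 + 0.0·1.0 = -2.0944
ω = 0 → straight: x' = 2.5 + 1.25·cos(-2.0944)·1.0 = 1.8750
y' = 1.5 + 1.25·sin(-2.0944)·1.0 = 0.4175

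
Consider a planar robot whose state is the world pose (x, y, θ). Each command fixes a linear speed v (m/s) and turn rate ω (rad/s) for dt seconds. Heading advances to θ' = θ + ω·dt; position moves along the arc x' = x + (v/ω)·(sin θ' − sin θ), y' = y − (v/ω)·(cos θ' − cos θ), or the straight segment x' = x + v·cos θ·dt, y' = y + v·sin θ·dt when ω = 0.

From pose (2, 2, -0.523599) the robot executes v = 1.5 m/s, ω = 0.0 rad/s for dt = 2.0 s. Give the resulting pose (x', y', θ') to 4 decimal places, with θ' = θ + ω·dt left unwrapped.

(4.5981, 0.5000, -0.5236)

θ' = -0.5236 + 0.0·2.0 = -0.5236
ω = 0 → straight: x' = 2 + 1.5·cos(-0.5236)·2.0 = 4.5981
y' = 2 + 1.5·sin(-0.5236)·2.0 = 0.5000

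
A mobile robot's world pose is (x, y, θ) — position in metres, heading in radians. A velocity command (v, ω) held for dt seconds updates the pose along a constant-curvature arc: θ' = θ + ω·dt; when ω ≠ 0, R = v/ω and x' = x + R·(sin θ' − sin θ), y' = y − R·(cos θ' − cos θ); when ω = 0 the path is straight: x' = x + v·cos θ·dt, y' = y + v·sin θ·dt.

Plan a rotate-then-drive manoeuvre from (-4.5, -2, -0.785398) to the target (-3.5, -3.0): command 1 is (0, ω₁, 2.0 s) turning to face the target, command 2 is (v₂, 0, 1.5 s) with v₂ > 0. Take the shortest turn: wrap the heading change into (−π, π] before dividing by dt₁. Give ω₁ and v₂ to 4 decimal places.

ω₁ = 0.0000, v₂ = 0.9428

heading to target = atan2(-3−-2, -3.5−-4.5) = -0.7854
Δθ = wrap(-0.7854 − -0.7854) = 0.0000; ω₁ = Δθ/dt₁ = 0.0000
distance = √((-3.5−-4.5)² + (-3−-2)²) = 1.4142; v₂ = distance/dt₂ = 0.9428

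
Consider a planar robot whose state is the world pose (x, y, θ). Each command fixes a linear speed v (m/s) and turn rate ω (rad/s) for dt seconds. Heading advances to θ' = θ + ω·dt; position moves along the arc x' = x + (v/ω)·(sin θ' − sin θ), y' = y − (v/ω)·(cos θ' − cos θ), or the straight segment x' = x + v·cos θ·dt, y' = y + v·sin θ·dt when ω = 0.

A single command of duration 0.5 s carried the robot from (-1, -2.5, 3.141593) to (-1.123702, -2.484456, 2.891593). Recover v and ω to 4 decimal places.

Δθ = 2.891593 − 3.141593 = -0.250000
ω = Δθ/dt = -0.250000/0.5 = -0.5000
R = Δx/(sin θ' − sin θ) = -0.5000
v = R·ω = -0.5000·-0.5000 = 0.2500

v = 0.2500, ω = -0.5000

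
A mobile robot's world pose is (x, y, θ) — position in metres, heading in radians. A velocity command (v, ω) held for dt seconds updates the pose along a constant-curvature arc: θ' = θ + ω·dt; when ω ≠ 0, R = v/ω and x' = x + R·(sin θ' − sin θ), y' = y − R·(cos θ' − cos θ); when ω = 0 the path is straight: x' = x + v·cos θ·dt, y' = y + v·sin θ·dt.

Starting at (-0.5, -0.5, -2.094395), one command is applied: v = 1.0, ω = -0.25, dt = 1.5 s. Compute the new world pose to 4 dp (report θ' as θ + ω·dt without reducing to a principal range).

(-1.4733, -1.6298, -2.4694)

θ' = -2.0944 + -0.25·1.5 = -2.4694
R = v/ω = 1.0/-0.25 = -4.0000
x' = -0.5 + -4.0000·(sin -2.4694 − sin -2.0944) = -1.4733
y' = -0.5 − -4.0000·(cos -2.4694 − cos -2.0944) = -1.6298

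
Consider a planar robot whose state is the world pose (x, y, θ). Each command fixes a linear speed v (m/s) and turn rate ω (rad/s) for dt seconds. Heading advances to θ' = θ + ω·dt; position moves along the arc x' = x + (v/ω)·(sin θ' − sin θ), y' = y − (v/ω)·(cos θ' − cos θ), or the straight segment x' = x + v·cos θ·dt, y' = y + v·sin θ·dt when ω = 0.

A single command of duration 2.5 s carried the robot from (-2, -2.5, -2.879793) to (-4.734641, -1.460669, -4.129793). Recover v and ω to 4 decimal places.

Δθ = -4.129793 − -2.879793 = -1.250000
ω = Δθ/dt = -1.250000/2.5 = -0.5000
R = Δx/(sin θ' − sin θ) = -2.5000
v = R·ω = -2.5000·-0.5000 = 1.2500

v = 1.2500, ω = -0.5000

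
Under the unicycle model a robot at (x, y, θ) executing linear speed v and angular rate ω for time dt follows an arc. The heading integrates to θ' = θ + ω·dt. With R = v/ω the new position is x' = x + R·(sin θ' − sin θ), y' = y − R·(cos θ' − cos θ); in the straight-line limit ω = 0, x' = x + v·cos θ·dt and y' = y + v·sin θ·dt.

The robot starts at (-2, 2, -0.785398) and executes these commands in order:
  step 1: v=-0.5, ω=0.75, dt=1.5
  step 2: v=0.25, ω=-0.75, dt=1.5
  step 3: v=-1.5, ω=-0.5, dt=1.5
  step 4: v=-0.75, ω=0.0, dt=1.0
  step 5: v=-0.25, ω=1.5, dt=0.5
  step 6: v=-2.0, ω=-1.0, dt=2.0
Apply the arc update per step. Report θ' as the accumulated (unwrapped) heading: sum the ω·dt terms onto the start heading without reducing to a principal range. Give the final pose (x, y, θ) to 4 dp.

(-2.5820, 8.2439, -2.7854)

step 1: θ'=0.3396 (R=-0.6667) → pose (-2.6935, 2.1572, 0.3396)
step 2: θ'=-0.7854 (R=-0.3333) → pose (-2.3467, 2.0786, -0.7854)
step 3: θ'=-1.5354 (R=3.0000) → pose (-3.2235, 4.0937, -1.5354)
step 4: θ'=-1.5354 (straight) → pose (-3.2501, 4.8433, -1.5354)
step 5: θ'=-0.7854 (R=-0.1667) → pose (-3.2988, 4.9552, -0.7854)
step 6: θ'=-2.7854 (R=2.0000) → pose (-2.5820, 8.2439, -2.7854)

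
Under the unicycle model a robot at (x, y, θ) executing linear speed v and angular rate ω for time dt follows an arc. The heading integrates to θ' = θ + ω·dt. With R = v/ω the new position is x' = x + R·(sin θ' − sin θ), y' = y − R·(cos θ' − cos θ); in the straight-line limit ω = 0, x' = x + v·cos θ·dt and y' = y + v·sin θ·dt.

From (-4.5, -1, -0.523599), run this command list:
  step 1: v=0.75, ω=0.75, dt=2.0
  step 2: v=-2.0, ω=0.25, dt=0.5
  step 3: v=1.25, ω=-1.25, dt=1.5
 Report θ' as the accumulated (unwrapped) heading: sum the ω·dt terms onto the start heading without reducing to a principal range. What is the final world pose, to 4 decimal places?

(-2.0878, -1.2922, -0.7736)

step 1: θ'=0.9764 (R=1.0000) → pose (-3.1715, -0.6940, 0.9764)
step 2: θ'=1.1014 (R=-8.0000) → pose (-3.6784, -1.5553, 1.1014)
step 3: θ'=-0.7736 (R=-1.0000) → pose (-2.0878, -1.2922, -0.7736)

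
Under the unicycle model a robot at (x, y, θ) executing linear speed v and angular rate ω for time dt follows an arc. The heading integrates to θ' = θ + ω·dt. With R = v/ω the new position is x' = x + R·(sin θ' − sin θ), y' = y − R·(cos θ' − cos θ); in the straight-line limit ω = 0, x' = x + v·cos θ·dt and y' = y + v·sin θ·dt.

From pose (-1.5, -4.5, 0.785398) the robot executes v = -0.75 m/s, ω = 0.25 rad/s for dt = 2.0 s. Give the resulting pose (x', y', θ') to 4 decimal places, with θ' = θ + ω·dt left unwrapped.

(-2.2573, -5.7767, 1.2854)

θ' = 0.7854 + 0.25·2.0 = 1.2854
R = v/ω = -0.75/0.25 = -3.0000
x' = -1.5 + -3.0000·(sin 1.2854 − sin 0.7854) = -2.2573
y' = -4.5 − -3.0000·(cos 1.2854 − cos 0.7854) = -5.7767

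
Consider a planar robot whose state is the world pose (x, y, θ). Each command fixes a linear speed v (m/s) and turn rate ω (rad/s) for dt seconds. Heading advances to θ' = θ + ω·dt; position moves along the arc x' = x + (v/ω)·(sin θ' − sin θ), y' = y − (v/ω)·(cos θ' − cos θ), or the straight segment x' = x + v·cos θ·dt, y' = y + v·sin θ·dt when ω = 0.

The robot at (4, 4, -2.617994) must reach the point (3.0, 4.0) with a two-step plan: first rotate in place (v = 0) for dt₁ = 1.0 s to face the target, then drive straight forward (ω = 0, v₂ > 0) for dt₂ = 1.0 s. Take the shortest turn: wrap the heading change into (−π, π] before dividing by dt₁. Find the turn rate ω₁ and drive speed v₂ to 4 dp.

ω₁ = -0.5236, v₂ = 1.0000

heading to target = atan2(4−4, 3−4) = 3.1416
Δθ = wrap(3.1416 − -2.6180) = -0.5236; ω₁ = Δθ/dt₁ = -0.5236
distance = √((3−4)² + (4−4)²) = 1.0000; v₂ = distance/dt₂ = 1.0000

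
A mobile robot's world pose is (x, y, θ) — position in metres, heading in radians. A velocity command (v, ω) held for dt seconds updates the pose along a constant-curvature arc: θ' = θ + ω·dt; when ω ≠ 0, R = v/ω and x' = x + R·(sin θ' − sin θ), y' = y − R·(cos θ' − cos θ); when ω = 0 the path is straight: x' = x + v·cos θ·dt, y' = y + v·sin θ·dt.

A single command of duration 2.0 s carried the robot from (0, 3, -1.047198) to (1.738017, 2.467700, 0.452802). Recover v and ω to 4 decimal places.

v = 1.0000, ω = 0.7500

Δθ = 0.452802 − -1.047198 = 1.500000
ω = Δθ/dt = 1.500000/2.0 = 0.7500
R = Δx/(sin θ' − sin θ) = 1.3333
v = R·ω = 1.3333·0.7500 = 1.0000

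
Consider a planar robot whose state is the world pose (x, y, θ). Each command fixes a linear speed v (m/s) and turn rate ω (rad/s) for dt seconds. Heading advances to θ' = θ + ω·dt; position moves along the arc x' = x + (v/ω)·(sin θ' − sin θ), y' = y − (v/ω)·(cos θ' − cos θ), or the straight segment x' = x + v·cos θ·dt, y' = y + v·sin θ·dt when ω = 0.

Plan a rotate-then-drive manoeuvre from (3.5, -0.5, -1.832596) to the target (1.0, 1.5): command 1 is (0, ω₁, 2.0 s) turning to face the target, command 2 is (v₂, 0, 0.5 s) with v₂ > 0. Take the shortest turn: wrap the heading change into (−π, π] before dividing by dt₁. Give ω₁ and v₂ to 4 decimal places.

ω₁ = -0.9919, v₂ = 6.4031

heading to target = atan2(1.5−-0.5, 1−3.5) = 2.4669
Δθ = wrap(2.4669 − -1.8326) = -1.9837; ω₁ = Δθ/dt₁ = -0.9919
distance = √((1−3.5)² + (1.5−-0.5)²) = 3.2016; v₂ = distance/dt₂ = 6.4031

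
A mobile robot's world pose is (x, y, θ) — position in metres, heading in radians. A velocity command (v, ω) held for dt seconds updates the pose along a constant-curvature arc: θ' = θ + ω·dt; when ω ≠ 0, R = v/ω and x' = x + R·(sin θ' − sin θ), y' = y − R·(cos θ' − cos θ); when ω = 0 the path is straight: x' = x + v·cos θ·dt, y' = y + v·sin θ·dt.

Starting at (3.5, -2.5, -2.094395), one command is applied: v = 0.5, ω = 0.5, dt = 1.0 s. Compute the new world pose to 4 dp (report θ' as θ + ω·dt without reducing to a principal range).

(3.3663, -2.9764, -1.5944)

θ' = -2.0944 + 0.5·1.0 = -1.5944
R = v/ω = 0.5/0.5 = 1.0000
x' = 3.5 + 1.0000·(sin -1.5944 − sin -2.0944) = 3.3663
y' = -2.5 − 1.0000·(cos -1.5944 − cos -2.0944) = -2.9764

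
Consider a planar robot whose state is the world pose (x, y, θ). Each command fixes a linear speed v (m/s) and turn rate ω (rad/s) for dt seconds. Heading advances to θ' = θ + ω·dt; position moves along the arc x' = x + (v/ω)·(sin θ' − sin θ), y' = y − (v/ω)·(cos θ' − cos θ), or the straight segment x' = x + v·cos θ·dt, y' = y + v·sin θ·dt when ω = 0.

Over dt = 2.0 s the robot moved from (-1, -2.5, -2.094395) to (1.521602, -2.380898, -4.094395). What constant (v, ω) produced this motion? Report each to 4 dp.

v = -1.5000, ω = -1.0000

Δθ = -4.094395 − -2.094395 = -2.000000
ω = Δθ/dt = -2.000000/2.0 = -1.0000
R = Δx/(sin θ' − sin θ) = 1.5000
v = R·ω = 1.5000·-1.0000 = -1.5000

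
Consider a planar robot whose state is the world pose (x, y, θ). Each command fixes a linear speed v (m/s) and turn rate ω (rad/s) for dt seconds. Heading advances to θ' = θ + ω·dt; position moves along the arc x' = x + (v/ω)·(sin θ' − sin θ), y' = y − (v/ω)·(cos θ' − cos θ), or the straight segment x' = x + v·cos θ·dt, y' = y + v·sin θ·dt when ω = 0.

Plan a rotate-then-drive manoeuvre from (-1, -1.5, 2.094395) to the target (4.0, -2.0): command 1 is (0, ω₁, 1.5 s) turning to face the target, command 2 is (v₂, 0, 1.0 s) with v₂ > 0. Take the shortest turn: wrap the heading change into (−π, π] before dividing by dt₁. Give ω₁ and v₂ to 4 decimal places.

ω₁ = -1.4627, v₂ = 5.0249

heading to target = atan2(-2−-1.5, 4−-1) = -0.0997
Δθ = wrap(-0.0997 − 2.0944) = -2.1941; ω₁ = Δθ/dt₁ = -1.4627
distance = √((4−-1)² + (-2−-1.5)²) = 5.0249; v₂ = distance/dt₂ = 5.0249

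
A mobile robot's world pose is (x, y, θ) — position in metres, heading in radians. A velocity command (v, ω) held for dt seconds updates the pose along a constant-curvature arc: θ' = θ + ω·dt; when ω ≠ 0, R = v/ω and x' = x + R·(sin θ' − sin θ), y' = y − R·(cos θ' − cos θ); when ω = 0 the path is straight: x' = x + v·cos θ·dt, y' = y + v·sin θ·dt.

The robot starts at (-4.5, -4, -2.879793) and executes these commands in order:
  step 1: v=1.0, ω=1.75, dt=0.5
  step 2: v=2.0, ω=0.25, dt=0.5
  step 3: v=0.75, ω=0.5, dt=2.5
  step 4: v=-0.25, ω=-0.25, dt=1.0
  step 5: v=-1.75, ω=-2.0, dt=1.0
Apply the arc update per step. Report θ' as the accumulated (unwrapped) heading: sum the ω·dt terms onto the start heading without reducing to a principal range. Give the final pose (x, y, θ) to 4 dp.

(-4.4217, -5.3376, -2.8798)

step 1: θ'=-2.0048 (R=0.5714) → pose (-4.8706, -4.3117, -2.0048)
step 2: θ'=-1.8798 (R=8.0000) → pose (-5.2333, -5.2429, -1.8798)
step 3: θ'=-0.6298 (R=1.5000) → pose (-4.6878, -6.9112, -0.6298)
step 4: θ'=-0.8798 (R=1.0000) → pose (-4.8695, -6.7404, -0.8798)
step 5: θ'=-2.8798 (R=0.8750) → pose (-4.4217, -5.3376, -2.8798)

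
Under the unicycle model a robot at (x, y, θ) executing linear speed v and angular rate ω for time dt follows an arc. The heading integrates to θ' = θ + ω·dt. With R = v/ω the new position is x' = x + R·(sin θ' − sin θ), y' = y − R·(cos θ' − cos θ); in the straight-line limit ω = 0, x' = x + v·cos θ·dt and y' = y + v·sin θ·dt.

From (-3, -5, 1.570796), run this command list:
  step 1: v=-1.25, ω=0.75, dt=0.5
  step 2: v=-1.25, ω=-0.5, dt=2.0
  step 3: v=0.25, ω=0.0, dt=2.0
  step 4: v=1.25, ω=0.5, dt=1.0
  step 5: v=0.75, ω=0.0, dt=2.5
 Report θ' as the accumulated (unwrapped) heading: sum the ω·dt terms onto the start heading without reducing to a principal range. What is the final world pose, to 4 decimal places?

(-2.2036, -4.5720, 1.4458)

step 1: θ'=1.9458 (R=-1.6667) → pose (-2.8842, -5.6105, 1.9458)
step 2: θ'=0.9458 (R=2.5000) → pose (-3.1830, -7.9889, 0.9458)
step 3: θ'=0.9458 (straight) → pose (-2.8905, -7.5834, 0.9458)
step 4: θ'=1.4458 (R=2.5000) → pose (-2.4374, -6.4323, 1.4458)
step 5: θ'=1.4458 (straight) → pose (-2.2036, -4.5720, 1.4458)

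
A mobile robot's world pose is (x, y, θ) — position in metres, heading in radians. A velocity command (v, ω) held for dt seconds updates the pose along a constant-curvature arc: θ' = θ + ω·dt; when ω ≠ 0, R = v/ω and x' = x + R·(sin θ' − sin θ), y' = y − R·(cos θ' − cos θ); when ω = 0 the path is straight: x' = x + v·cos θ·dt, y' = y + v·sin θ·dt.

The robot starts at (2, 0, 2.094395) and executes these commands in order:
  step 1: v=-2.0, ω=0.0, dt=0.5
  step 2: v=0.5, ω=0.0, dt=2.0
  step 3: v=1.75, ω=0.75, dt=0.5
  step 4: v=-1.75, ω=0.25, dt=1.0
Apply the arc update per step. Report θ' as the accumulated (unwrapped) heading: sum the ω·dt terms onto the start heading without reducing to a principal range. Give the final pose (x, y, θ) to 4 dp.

(2.9228, -0.2491, 2.7194)

step 1: θ'=2.0944 (straight) → pose (2.5000, -0.8660, 2.0944)
step 2: θ'=2.0944 (straight) → pose (2.0000, 0.0000, 2.0944)
step 3: θ'=2.4694 (R=2.3333) → pose (1.4323, 0.6591, 2.4694)
step 4: θ'=2.7194 (R=-7.0000) → pose (2.9228, -0.2491, 2.7194)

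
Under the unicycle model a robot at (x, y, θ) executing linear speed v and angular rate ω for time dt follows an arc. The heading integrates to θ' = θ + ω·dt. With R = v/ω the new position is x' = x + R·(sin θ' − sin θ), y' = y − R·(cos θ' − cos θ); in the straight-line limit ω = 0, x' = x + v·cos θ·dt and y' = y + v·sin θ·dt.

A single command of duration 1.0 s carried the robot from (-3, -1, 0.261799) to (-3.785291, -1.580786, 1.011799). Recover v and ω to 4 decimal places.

v = -1.0000, ω = 0.7500

Δθ = 1.011799 − 0.261799 = 0.750000
ω = Δθ/dt = 0.750000/1.0 = 0.7500
R = Δx/(sin θ' − sin θ) = -1.3333
v = R·ω = -1.3333·0.7500 = -1.0000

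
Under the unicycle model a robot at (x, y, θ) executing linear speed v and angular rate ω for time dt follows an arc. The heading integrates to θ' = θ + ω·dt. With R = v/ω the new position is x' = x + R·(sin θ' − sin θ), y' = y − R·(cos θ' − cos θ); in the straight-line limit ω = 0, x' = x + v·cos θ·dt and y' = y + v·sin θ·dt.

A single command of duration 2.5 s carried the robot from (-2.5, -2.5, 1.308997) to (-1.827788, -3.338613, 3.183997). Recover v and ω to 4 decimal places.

v = -0.5000, ω = 0.7500

Δθ = 3.183997 − 1.308997 = 1.875000
ω = Δθ/dt = 1.875000/2.5 = 0.7500
R = −Δy/(cos θ' − cos θ) = -0.6667
v = R·ω = -0.6667·0.7500 = -0.5000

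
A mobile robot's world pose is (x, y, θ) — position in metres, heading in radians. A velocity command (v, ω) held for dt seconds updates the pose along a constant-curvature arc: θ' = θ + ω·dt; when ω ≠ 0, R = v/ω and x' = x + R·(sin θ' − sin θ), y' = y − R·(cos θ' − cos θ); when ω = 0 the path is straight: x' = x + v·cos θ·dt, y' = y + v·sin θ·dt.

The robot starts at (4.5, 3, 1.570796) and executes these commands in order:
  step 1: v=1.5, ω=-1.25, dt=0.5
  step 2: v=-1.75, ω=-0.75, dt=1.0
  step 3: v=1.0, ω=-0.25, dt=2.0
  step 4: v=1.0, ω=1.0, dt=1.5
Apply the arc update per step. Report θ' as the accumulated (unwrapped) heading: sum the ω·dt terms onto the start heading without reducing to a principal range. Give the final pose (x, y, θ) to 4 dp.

(6.4949, 3.2592, 1.1958)

step 1: θ'=0.9458 (R=-1.2000) → pose (4.7268, 3.7021, 0.9458)
step 2: θ'=0.1958 (R=2.3333) → pose (3.2885, 2.7786, 0.1958)
step 3: θ'=-0.3042 (R=-4.0000) → pose (5.2649, 2.6714, -0.3042)
step 4: θ'=1.1958 (R=1.0000) → pose (6.4949, 3.2592, 1.1958)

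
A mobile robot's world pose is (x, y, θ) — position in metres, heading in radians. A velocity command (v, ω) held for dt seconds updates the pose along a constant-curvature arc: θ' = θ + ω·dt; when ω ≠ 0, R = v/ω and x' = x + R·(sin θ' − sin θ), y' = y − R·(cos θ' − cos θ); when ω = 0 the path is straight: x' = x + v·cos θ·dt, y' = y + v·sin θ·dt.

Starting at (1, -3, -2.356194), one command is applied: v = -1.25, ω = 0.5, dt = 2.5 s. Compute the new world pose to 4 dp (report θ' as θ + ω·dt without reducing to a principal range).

θ' = -2.3562 + 0.5·2.5 = -1.1062
R = v/ω = -1.25/0.5 = -2.5000
x' = 1 + -2.5000·(sin -1.1062 − sin -2.3562) = 1.4672
y' = -3 − -2.5000·(cos -1.1062 − cos -2.3562) = -0.1121

(1.4672, -0.1121, -1.1062)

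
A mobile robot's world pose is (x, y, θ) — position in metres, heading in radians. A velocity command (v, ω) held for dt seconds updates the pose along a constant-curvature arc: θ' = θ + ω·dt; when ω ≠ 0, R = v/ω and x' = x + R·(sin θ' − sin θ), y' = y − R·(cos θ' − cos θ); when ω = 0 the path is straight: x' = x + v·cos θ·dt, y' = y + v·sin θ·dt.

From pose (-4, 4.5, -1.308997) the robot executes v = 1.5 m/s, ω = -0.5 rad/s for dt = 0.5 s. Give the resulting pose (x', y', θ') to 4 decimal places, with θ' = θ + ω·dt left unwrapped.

(-3.8980, 3.7589, -1.5590)

θ' = -1.3090 + -0.5·0.5 = -1.5590
R = v/ω = 1.5/-0.5 = -3.0000
x' = -4 + -3.0000·(sin -1.5590 − sin -1.3090) = -3.8980
y' = 4.5 − -3.0000·(cos -1.5590 − cos -1.3090) = 3.7589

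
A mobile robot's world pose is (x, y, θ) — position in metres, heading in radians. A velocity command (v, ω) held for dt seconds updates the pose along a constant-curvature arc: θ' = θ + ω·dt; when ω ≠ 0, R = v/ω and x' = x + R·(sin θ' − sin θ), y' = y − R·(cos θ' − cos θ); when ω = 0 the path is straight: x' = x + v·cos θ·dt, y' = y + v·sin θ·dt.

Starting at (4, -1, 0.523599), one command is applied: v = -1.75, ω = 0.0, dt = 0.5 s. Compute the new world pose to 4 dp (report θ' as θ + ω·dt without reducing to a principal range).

(3.2422, -1.4375, 0.5236)

θ' = 0.5236 + 0.0·0.5 = 0.5236
ω = 0 → straight: x' = 4 + -1.75·cos(0.5236)·0.5 = 3.2422
y' = -1 + -1.75·sin(0.5236)·0.5 = -1.4375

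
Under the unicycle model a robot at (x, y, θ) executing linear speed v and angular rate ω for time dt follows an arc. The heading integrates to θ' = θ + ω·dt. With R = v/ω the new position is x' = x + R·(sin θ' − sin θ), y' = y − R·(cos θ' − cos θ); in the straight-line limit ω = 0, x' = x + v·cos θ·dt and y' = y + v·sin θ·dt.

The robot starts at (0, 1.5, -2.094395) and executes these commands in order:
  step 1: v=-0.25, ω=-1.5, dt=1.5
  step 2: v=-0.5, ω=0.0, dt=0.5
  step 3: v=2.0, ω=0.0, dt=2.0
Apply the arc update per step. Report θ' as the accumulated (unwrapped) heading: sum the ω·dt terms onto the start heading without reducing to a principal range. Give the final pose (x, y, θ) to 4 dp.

step 1: θ'=-4.3444 (R=0.1667) → pose (0.2998, 1.4766, -4.3444)
step 2: θ'=-4.3444 (straight) → pose (0.3898, 1.2434, -4.3444)
step 3: θ'=-4.3444 (straight) → pose (-1.0492, 4.9756, -4.3444)

(-1.0492, 4.9756, -4.3444)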